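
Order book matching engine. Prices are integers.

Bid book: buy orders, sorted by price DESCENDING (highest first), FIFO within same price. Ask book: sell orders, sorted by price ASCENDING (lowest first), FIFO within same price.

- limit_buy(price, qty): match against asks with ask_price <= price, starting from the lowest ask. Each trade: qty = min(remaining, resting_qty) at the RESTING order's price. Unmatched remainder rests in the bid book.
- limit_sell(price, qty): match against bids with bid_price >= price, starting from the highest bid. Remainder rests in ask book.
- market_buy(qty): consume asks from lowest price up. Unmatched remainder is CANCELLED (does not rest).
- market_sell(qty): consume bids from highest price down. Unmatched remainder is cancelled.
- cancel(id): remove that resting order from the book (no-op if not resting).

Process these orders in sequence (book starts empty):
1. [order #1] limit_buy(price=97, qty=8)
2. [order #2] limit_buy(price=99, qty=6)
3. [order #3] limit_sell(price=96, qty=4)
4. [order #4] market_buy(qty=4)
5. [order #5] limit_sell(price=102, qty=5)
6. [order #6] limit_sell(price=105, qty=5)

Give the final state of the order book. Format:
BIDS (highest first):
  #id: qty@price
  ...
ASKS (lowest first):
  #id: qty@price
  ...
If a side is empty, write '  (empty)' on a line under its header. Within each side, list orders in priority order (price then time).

Answer: BIDS (highest first):
  #2: 2@99
  #1: 8@97
ASKS (lowest first):
  #5: 5@102
  #6: 5@105

Derivation:
After op 1 [order #1] limit_buy(price=97, qty=8): fills=none; bids=[#1:8@97] asks=[-]
After op 2 [order #2] limit_buy(price=99, qty=6): fills=none; bids=[#2:6@99 #1:8@97] asks=[-]
After op 3 [order #3] limit_sell(price=96, qty=4): fills=#2x#3:4@99; bids=[#2:2@99 #1:8@97] asks=[-]
After op 4 [order #4] market_buy(qty=4): fills=none; bids=[#2:2@99 #1:8@97] asks=[-]
After op 5 [order #5] limit_sell(price=102, qty=5): fills=none; bids=[#2:2@99 #1:8@97] asks=[#5:5@102]
After op 6 [order #6] limit_sell(price=105, qty=5): fills=none; bids=[#2:2@99 #1:8@97] asks=[#5:5@102 #6:5@105]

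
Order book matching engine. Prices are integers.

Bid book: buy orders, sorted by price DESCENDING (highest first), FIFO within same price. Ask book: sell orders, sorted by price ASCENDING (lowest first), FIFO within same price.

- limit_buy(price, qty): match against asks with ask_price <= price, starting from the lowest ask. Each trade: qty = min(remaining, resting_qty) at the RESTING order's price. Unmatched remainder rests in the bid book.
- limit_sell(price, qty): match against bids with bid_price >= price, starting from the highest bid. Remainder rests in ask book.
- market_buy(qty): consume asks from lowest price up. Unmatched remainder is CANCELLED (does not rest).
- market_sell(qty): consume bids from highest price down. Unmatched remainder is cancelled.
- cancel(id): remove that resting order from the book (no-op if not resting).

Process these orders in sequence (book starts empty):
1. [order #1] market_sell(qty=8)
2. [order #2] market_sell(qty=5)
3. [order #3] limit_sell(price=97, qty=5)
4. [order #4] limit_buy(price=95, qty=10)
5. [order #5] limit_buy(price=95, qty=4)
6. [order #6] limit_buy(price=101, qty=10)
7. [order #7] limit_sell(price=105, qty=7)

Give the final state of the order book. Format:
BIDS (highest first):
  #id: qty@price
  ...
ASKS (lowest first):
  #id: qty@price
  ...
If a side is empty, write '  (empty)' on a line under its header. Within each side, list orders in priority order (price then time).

Answer: BIDS (highest first):
  #6: 5@101
  #4: 10@95
  #5: 4@95
ASKS (lowest first):
  #7: 7@105

Derivation:
After op 1 [order #1] market_sell(qty=8): fills=none; bids=[-] asks=[-]
After op 2 [order #2] market_sell(qty=5): fills=none; bids=[-] asks=[-]
After op 3 [order #3] limit_sell(price=97, qty=5): fills=none; bids=[-] asks=[#3:5@97]
After op 4 [order #4] limit_buy(price=95, qty=10): fills=none; bids=[#4:10@95] asks=[#3:5@97]
After op 5 [order #5] limit_buy(price=95, qty=4): fills=none; bids=[#4:10@95 #5:4@95] asks=[#3:5@97]
After op 6 [order #6] limit_buy(price=101, qty=10): fills=#6x#3:5@97; bids=[#6:5@101 #4:10@95 #5:4@95] asks=[-]
After op 7 [order #7] limit_sell(price=105, qty=7): fills=none; bids=[#6:5@101 #4:10@95 #5:4@95] asks=[#7:7@105]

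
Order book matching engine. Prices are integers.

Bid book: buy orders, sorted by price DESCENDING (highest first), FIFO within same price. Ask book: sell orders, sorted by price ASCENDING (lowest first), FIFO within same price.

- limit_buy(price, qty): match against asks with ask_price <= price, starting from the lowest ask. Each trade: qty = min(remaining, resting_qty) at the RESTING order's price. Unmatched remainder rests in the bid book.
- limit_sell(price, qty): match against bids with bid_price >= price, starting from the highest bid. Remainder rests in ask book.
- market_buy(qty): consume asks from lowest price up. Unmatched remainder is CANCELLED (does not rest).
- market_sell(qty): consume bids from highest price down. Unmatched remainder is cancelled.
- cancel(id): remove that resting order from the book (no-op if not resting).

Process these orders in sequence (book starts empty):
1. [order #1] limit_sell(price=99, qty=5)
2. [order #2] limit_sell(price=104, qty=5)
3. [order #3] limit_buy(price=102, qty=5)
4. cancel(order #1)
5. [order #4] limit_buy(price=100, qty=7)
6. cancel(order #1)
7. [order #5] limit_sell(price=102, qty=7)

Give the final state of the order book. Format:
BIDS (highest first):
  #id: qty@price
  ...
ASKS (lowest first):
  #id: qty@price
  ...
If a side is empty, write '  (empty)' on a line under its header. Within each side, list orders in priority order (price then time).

Answer: BIDS (highest first):
  #4: 7@100
ASKS (lowest first):
  #5: 7@102
  #2: 5@104

Derivation:
After op 1 [order #1] limit_sell(price=99, qty=5): fills=none; bids=[-] asks=[#1:5@99]
After op 2 [order #2] limit_sell(price=104, qty=5): fills=none; bids=[-] asks=[#1:5@99 #2:5@104]
After op 3 [order #3] limit_buy(price=102, qty=5): fills=#3x#1:5@99; bids=[-] asks=[#2:5@104]
After op 4 cancel(order #1): fills=none; bids=[-] asks=[#2:5@104]
After op 5 [order #4] limit_buy(price=100, qty=7): fills=none; bids=[#4:7@100] asks=[#2:5@104]
After op 6 cancel(order #1): fills=none; bids=[#4:7@100] asks=[#2:5@104]
After op 7 [order #5] limit_sell(price=102, qty=7): fills=none; bids=[#4:7@100] asks=[#5:7@102 #2:5@104]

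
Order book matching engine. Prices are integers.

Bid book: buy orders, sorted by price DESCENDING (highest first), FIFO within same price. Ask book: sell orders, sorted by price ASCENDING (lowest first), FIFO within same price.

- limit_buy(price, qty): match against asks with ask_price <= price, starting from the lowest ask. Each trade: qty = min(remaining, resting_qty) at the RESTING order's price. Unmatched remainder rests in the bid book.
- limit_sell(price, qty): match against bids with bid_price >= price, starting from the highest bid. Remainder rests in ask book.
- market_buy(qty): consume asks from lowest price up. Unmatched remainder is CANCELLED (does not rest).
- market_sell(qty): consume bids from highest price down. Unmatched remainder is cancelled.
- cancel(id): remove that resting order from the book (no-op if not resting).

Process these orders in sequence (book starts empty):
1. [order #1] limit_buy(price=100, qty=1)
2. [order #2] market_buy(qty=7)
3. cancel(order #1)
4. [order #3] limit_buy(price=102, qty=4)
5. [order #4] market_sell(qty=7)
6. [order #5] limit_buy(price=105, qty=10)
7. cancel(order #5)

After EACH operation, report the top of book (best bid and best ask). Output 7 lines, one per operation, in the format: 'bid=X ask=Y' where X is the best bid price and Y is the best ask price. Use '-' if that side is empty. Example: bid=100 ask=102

After op 1 [order #1] limit_buy(price=100, qty=1): fills=none; bids=[#1:1@100] asks=[-]
After op 2 [order #2] market_buy(qty=7): fills=none; bids=[#1:1@100] asks=[-]
After op 3 cancel(order #1): fills=none; bids=[-] asks=[-]
After op 4 [order #3] limit_buy(price=102, qty=4): fills=none; bids=[#3:4@102] asks=[-]
After op 5 [order #4] market_sell(qty=7): fills=#3x#4:4@102; bids=[-] asks=[-]
After op 6 [order #5] limit_buy(price=105, qty=10): fills=none; bids=[#5:10@105] asks=[-]
After op 7 cancel(order #5): fills=none; bids=[-] asks=[-]

Answer: bid=100 ask=-
bid=100 ask=-
bid=- ask=-
bid=102 ask=-
bid=- ask=-
bid=105 ask=-
bid=- ask=-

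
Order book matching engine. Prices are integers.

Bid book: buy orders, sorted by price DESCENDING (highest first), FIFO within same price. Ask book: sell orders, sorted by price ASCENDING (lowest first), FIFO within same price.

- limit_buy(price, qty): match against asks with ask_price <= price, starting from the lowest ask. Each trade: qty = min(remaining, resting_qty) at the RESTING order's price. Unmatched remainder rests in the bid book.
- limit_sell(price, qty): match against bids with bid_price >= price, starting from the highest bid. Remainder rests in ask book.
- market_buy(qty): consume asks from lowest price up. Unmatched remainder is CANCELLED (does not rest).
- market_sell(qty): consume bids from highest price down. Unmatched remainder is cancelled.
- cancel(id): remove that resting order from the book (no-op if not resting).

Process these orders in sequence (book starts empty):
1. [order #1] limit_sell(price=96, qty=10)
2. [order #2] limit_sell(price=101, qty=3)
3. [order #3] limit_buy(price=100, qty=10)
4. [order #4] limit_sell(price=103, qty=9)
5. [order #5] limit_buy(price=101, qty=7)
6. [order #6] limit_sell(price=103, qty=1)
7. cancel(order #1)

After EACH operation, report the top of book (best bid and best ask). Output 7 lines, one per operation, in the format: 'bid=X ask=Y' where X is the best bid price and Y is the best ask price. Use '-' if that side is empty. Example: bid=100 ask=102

Answer: bid=- ask=96
bid=- ask=96
bid=- ask=101
bid=- ask=101
bid=101 ask=103
bid=101 ask=103
bid=101 ask=103

Derivation:
After op 1 [order #1] limit_sell(price=96, qty=10): fills=none; bids=[-] asks=[#1:10@96]
After op 2 [order #2] limit_sell(price=101, qty=3): fills=none; bids=[-] asks=[#1:10@96 #2:3@101]
After op 3 [order #3] limit_buy(price=100, qty=10): fills=#3x#1:10@96; bids=[-] asks=[#2:3@101]
After op 4 [order #4] limit_sell(price=103, qty=9): fills=none; bids=[-] asks=[#2:3@101 #4:9@103]
After op 5 [order #5] limit_buy(price=101, qty=7): fills=#5x#2:3@101; bids=[#5:4@101] asks=[#4:9@103]
After op 6 [order #6] limit_sell(price=103, qty=1): fills=none; bids=[#5:4@101] asks=[#4:9@103 #6:1@103]
After op 7 cancel(order #1): fills=none; bids=[#5:4@101] asks=[#4:9@103 #6:1@103]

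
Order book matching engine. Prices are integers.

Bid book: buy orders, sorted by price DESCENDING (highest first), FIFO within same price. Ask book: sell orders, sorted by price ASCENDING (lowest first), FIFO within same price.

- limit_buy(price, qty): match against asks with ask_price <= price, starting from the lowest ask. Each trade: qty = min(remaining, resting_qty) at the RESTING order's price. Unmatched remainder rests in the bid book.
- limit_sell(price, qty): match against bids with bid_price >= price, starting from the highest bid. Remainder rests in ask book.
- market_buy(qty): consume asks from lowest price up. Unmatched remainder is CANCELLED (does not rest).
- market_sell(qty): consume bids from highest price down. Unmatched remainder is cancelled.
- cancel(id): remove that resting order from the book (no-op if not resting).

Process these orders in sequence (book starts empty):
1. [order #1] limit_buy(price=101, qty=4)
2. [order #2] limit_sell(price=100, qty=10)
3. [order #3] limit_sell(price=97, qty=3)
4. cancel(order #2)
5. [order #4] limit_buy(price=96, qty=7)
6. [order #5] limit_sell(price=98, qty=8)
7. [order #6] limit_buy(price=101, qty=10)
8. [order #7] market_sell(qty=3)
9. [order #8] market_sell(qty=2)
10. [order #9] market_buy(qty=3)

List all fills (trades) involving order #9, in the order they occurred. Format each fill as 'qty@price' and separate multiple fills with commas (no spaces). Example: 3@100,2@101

After op 1 [order #1] limit_buy(price=101, qty=4): fills=none; bids=[#1:4@101] asks=[-]
After op 2 [order #2] limit_sell(price=100, qty=10): fills=#1x#2:4@101; bids=[-] asks=[#2:6@100]
After op 3 [order #3] limit_sell(price=97, qty=3): fills=none; bids=[-] asks=[#3:3@97 #2:6@100]
After op 4 cancel(order #2): fills=none; bids=[-] asks=[#3:3@97]
After op 5 [order #4] limit_buy(price=96, qty=7): fills=none; bids=[#4:7@96] asks=[#3:3@97]
After op 6 [order #5] limit_sell(price=98, qty=8): fills=none; bids=[#4:7@96] asks=[#3:3@97 #5:8@98]
After op 7 [order #6] limit_buy(price=101, qty=10): fills=#6x#3:3@97 #6x#5:7@98; bids=[#4:7@96] asks=[#5:1@98]
After op 8 [order #7] market_sell(qty=3): fills=#4x#7:3@96; bids=[#4:4@96] asks=[#5:1@98]
After op 9 [order #8] market_sell(qty=2): fills=#4x#8:2@96; bids=[#4:2@96] asks=[#5:1@98]
After op 10 [order #9] market_buy(qty=3): fills=#9x#5:1@98; bids=[#4:2@96] asks=[-]

Answer: 1@98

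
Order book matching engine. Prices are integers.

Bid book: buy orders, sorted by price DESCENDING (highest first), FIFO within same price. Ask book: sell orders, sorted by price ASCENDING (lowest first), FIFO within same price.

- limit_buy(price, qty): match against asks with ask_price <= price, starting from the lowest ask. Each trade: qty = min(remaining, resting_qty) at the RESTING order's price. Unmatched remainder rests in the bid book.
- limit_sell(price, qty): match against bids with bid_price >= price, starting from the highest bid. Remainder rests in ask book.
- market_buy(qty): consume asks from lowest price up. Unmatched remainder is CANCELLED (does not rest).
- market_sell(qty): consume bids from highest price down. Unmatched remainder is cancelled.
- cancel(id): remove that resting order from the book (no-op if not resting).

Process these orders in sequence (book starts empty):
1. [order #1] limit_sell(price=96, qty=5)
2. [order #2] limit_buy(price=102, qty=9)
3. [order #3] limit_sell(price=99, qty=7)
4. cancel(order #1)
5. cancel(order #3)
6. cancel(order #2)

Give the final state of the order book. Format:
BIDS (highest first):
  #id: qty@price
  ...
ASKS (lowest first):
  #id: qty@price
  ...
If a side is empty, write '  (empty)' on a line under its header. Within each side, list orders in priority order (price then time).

Answer: BIDS (highest first):
  (empty)
ASKS (lowest first):
  (empty)

Derivation:
After op 1 [order #1] limit_sell(price=96, qty=5): fills=none; bids=[-] asks=[#1:5@96]
After op 2 [order #2] limit_buy(price=102, qty=9): fills=#2x#1:5@96; bids=[#2:4@102] asks=[-]
After op 3 [order #3] limit_sell(price=99, qty=7): fills=#2x#3:4@102; bids=[-] asks=[#3:3@99]
After op 4 cancel(order #1): fills=none; bids=[-] asks=[#3:3@99]
After op 5 cancel(order #3): fills=none; bids=[-] asks=[-]
After op 6 cancel(order #2): fills=none; bids=[-] asks=[-]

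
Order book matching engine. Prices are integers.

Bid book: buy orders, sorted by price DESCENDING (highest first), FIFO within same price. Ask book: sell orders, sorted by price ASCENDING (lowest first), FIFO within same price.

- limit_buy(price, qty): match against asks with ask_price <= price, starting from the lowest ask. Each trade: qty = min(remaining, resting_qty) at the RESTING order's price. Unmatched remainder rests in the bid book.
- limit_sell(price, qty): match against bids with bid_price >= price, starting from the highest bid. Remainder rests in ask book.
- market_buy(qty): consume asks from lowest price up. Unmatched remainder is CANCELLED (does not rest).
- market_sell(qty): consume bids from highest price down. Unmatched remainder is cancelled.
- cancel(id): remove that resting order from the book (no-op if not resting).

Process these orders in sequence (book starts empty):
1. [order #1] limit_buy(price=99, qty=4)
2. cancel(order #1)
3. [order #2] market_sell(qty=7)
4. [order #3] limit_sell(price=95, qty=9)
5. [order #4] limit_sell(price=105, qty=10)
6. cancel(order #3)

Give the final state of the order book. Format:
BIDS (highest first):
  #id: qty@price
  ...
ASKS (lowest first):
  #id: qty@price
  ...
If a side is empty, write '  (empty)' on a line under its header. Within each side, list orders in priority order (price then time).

Answer: BIDS (highest first):
  (empty)
ASKS (lowest first):
  #4: 10@105

Derivation:
After op 1 [order #1] limit_buy(price=99, qty=4): fills=none; bids=[#1:4@99] asks=[-]
After op 2 cancel(order #1): fills=none; bids=[-] asks=[-]
After op 3 [order #2] market_sell(qty=7): fills=none; bids=[-] asks=[-]
After op 4 [order #3] limit_sell(price=95, qty=9): fills=none; bids=[-] asks=[#3:9@95]
After op 5 [order #4] limit_sell(price=105, qty=10): fills=none; bids=[-] asks=[#3:9@95 #4:10@105]
After op 6 cancel(order #3): fills=none; bids=[-] asks=[#4:10@105]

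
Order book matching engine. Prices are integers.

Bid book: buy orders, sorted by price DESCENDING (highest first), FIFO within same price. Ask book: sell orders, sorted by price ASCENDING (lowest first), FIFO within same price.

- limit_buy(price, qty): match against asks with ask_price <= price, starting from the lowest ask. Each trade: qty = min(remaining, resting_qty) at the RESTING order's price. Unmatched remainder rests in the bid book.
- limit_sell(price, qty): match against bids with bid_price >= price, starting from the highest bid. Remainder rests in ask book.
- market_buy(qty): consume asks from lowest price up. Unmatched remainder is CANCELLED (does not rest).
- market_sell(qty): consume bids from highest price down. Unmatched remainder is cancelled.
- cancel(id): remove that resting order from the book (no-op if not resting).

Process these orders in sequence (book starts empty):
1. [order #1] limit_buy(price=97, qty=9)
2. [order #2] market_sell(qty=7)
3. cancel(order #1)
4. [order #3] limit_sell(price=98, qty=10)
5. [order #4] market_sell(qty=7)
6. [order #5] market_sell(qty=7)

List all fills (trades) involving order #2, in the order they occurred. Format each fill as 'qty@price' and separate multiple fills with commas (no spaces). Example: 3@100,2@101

Answer: 7@97

Derivation:
After op 1 [order #1] limit_buy(price=97, qty=9): fills=none; bids=[#1:9@97] asks=[-]
After op 2 [order #2] market_sell(qty=7): fills=#1x#2:7@97; bids=[#1:2@97] asks=[-]
After op 3 cancel(order #1): fills=none; bids=[-] asks=[-]
After op 4 [order #3] limit_sell(price=98, qty=10): fills=none; bids=[-] asks=[#3:10@98]
After op 5 [order #4] market_sell(qty=7): fills=none; bids=[-] asks=[#3:10@98]
After op 6 [order #5] market_sell(qty=7): fills=none; bids=[-] asks=[#3:10@98]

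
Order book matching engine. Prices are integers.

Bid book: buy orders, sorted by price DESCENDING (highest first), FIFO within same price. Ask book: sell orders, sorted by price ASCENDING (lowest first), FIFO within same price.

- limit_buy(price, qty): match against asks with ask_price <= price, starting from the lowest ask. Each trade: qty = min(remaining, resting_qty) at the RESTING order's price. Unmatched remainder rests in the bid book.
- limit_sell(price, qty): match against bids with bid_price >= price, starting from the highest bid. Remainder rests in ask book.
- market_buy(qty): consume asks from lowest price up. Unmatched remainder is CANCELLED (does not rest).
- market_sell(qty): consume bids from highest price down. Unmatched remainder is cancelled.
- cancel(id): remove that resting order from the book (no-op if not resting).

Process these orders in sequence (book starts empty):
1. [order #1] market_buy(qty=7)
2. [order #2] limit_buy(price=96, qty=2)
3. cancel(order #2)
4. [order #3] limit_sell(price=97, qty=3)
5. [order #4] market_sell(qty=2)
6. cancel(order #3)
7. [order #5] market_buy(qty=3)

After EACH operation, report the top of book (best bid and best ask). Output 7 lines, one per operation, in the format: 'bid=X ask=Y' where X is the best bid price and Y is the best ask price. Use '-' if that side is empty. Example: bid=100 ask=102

Answer: bid=- ask=-
bid=96 ask=-
bid=- ask=-
bid=- ask=97
bid=- ask=97
bid=- ask=-
bid=- ask=-

Derivation:
After op 1 [order #1] market_buy(qty=7): fills=none; bids=[-] asks=[-]
After op 2 [order #2] limit_buy(price=96, qty=2): fills=none; bids=[#2:2@96] asks=[-]
After op 3 cancel(order #2): fills=none; bids=[-] asks=[-]
After op 4 [order #3] limit_sell(price=97, qty=3): fills=none; bids=[-] asks=[#3:3@97]
After op 5 [order #4] market_sell(qty=2): fills=none; bids=[-] asks=[#3:3@97]
After op 6 cancel(order #3): fills=none; bids=[-] asks=[-]
After op 7 [order #5] market_buy(qty=3): fills=none; bids=[-] asks=[-]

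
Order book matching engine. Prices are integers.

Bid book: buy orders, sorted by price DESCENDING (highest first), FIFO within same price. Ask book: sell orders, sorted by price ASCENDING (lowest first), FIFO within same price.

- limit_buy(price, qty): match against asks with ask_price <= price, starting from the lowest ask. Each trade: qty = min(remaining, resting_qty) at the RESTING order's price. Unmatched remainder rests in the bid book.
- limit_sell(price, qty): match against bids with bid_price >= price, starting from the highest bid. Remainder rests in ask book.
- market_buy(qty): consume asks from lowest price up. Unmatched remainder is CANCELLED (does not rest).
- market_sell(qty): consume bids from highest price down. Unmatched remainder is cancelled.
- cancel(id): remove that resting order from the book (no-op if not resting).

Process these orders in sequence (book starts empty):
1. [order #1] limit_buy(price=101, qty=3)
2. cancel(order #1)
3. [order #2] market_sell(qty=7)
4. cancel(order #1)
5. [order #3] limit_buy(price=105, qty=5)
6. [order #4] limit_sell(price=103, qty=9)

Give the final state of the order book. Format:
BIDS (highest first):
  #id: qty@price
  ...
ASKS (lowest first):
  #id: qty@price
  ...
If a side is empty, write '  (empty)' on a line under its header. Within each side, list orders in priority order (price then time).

Answer: BIDS (highest first):
  (empty)
ASKS (lowest first):
  #4: 4@103

Derivation:
After op 1 [order #1] limit_buy(price=101, qty=3): fills=none; bids=[#1:3@101] asks=[-]
After op 2 cancel(order #1): fills=none; bids=[-] asks=[-]
After op 3 [order #2] market_sell(qty=7): fills=none; bids=[-] asks=[-]
After op 4 cancel(order #1): fills=none; bids=[-] asks=[-]
After op 5 [order #3] limit_buy(price=105, qty=5): fills=none; bids=[#3:5@105] asks=[-]
After op 6 [order #4] limit_sell(price=103, qty=9): fills=#3x#4:5@105; bids=[-] asks=[#4:4@103]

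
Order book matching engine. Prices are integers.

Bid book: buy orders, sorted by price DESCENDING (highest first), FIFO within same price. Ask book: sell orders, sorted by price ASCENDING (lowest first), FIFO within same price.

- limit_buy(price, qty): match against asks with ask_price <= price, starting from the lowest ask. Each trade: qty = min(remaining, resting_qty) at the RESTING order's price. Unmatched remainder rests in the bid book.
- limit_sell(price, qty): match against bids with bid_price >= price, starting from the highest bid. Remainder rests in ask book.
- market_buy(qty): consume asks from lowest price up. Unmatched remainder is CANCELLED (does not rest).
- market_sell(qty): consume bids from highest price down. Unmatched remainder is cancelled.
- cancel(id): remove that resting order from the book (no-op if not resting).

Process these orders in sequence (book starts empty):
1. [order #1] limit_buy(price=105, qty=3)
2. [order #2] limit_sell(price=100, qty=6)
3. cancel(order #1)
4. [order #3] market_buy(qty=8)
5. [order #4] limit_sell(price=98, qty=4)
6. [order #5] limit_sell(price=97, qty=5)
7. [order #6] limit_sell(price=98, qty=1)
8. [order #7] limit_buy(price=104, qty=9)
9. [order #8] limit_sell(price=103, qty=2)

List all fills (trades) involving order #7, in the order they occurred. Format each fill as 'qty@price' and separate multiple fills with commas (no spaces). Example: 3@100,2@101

Answer: 5@97,4@98

Derivation:
After op 1 [order #1] limit_buy(price=105, qty=3): fills=none; bids=[#1:3@105] asks=[-]
After op 2 [order #2] limit_sell(price=100, qty=6): fills=#1x#2:3@105; bids=[-] asks=[#2:3@100]
After op 3 cancel(order #1): fills=none; bids=[-] asks=[#2:3@100]
After op 4 [order #3] market_buy(qty=8): fills=#3x#2:3@100; bids=[-] asks=[-]
After op 5 [order #4] limit_sell(price=98, qty=4): fills=none; bids=[-] asks=[#4:4@98]
After op 6 [order #5] limit_sell(price=97, qty=5): fills=none; bids=[-] asks=[#5:5@97 #4:4@98]
After op 7 [order #6] limit_sell(price=98, qty=1): fills=none; bids=[-] asks=[#5:5@97 #4:4@98 #6:1@98]
After op 8 [order #7] limit_buy(price=104, qty=9): fills=#7x#5:5@97 #7x#4:4@98; bids=[-] asks=[#6:1@98]
After op 9 [order #8] limit_sell(price=103, qty=2): fills=none; bids=[-] asks=[#6:1@98 #8:2@103]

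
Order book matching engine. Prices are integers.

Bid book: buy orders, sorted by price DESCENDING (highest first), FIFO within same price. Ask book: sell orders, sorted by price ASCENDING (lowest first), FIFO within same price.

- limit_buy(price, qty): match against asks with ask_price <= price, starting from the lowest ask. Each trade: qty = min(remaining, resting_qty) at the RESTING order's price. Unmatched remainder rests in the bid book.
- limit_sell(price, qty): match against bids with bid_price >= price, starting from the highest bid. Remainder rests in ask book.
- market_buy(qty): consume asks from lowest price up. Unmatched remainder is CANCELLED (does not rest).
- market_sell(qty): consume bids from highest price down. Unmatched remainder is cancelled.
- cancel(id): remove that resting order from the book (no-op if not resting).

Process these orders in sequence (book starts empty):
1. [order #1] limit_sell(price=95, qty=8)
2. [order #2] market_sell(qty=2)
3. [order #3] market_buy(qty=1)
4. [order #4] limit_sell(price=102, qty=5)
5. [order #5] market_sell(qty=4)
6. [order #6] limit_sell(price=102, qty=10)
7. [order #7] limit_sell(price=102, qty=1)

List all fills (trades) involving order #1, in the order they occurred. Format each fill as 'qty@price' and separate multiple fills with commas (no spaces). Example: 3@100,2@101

After op 1 [order #1] limit_sell(price=95, qty=8): fills=none; bids=[-] asks=[#1:8@95]
After op 2 [order #2] market_sell(qty=2): fills=none; bids=[-] asks=[#1:8@95]
After op 3 [order #3] market_buy(qty=1): fills=#3x#1:1@95; bids=[-] asks=[#1:7@95]
After op 4 [order #4] limit_sell(price=102, qty=5): fills=none; bids=[-] asks=[#1:7@95 #4:5@102]
After op 5 [order #5] market_sell(qty=4): fills=none; bids=[-] asks=[#1:7@95 #4:5@102]
After op 6 [order #6] limit_sell(price=102, qty=10): fills=none; bids=[-] asks=[#1:7@95 #4:5@102 #6:10@102]
After op 7 [order #7] limit_sell(price=102, qty=1): fills=none; bids=[-] asks=[#1:7@95 #4:5@102 #6:10@102 #7:1@102]

Answer: 1@95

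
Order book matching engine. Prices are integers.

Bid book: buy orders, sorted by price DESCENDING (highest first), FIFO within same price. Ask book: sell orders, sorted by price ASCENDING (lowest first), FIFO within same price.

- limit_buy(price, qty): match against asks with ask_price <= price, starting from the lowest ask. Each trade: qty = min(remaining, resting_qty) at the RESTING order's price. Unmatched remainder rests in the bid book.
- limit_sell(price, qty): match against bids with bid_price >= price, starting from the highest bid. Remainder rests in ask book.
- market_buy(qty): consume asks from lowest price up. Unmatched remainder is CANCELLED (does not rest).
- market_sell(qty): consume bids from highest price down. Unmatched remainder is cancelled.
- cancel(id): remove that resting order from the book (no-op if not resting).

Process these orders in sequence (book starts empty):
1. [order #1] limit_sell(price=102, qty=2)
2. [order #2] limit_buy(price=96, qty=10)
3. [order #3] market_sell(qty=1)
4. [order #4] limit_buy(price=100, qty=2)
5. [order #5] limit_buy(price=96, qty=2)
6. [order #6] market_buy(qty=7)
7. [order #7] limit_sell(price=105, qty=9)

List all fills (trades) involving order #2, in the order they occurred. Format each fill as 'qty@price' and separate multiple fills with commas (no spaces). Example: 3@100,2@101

Answer: 1@96

Derivation:
After op 1 [order #1] limit_sell(price=102, qty=2): fills=none; bids=[-] asks=[#1:2@102]
After op 2 [order #2] limit_buy(price=96, qty=10): fills=none; bids=[#2:10@96] asks=[#1:2@102]
After op 3 [order #3] market_sell(qty=1): fills=#2x#3:1@96; bids=[#2:9@96] asks=[#1:2@102]
After op 4 [order #4] limit_buy(price=100, qty=2): fills=none; bids=[#4:2@100 #2:9@96] asks=[#1:2@102]
After op 5 [order #5] limit_buy(price=96, qty=2): fills=none; bids=[#4:2@100 #2:9@96 #5:2@96] asks=[#1:2@102]
After op 6 [order #6] market_buy(qty=7): fills=#6x#1:2@102; bids=[#4:2@100 #2:9@96 #5:2@96] asks=[-]
After op 7 [order #7] limit_sell(price=105, qty=9): fills=none; bids=[#4:2@100 #2:9@96 #5:2@96] asks=[#7:9@105]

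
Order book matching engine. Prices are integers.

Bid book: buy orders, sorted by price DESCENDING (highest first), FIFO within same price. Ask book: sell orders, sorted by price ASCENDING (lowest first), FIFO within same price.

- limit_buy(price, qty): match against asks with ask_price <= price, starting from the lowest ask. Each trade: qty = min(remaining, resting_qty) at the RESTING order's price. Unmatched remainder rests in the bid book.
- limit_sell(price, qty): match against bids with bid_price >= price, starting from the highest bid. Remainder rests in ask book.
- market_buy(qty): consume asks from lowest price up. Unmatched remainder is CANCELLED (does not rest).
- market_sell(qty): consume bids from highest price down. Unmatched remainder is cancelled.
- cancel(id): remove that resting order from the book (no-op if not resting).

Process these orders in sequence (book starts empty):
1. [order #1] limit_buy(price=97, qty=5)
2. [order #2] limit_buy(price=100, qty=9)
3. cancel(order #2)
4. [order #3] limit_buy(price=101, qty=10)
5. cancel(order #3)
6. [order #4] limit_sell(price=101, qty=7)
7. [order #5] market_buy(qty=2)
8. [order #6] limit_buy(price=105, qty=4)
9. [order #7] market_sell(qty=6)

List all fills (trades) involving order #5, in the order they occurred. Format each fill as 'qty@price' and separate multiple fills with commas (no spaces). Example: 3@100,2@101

After op 1 [order #1] limit_buy(price=97, qty=5): fills=none; bids=[#1:5@97] asks=[-]
After op 2 [order #2] limit_buy(price=100, qty=9): fills=none; bids=[#2:9@100 #1:5@97] asks=[-]
After op 3 cancel(order #2): fills=none; bids=[#1:5@97] asks=[-]
After op 4 [order #3] limit_buy(price=101, qty=10): fills=none; bids=[#3:10@101 #1:5@97] asks=[-]
After op 5 cancel(order #3): fills=none; bids=[#1:5@97] asks=[-]
After op 6 [order #4] limit_sell(price=101, qty=7): fills=none; bids=[#1:5@97] asks=[#4:7@101]
After op 7 [order #5] market_buy(qty=2): fills=#5x#4:2@101; bids=[#1:5@97] asks=[#4:5@101]
After op 8 [order #6] limit_buy(price=105, qty=4): fills=#6x#4:4@101; bids=[#1:5@97] asks=[#4:1@101]
After op 9 [order #7] market_sell(qty=6): fills=#1x#7:5@97; bids=[-] asks=[#4:1@101]

Answer: 2@101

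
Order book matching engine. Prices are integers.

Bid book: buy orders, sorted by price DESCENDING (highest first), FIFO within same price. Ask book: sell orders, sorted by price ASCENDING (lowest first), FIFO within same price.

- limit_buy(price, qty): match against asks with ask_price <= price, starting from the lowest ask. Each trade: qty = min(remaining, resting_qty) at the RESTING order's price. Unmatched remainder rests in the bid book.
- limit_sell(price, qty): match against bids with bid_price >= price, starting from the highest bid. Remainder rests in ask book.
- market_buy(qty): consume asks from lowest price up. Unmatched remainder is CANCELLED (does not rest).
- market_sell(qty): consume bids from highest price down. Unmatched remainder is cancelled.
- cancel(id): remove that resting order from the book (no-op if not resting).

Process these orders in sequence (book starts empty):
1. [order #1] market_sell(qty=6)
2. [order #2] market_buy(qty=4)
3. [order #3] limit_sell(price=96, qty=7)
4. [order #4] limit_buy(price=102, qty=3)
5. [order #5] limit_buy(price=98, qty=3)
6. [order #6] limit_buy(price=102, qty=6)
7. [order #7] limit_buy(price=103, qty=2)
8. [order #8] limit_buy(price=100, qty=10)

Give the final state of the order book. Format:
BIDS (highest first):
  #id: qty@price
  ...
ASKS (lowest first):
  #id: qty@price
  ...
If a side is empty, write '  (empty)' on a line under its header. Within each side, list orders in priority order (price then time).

After op 1 [order #1] market_sell(qty=6): fills=none; bids=[-] asks=[-]
After op 2 [order #2] market_buy(qty=4): fills=none; bids=[-] asks=[-]
After op 3 [order #3] limit_sell(price=96, qty=7): fills=none; bids=[-] asks=[#3:7@96]
After op 4 [order #4] limit_buy(price=102, qty=3): fills=#4x#3:3@96; bids=[-] asks=[#3:4@96]
After op 5 [order #5] limit_buy(price=98, qty=3): fills=#5x#3:3@96; bids=[-] asks=[#3:1@96]
After op 6 [order #6] limit_buy(price=102, qty=6): fills=#6x#3:1@96; bids=[#6:5@102] asks=[-]
After op 7 [order #7] limit_buy(price=103, qty=2): fills=none; bids=[#7:2@103 #6:5@102] asks=[-]
After op 8 [order #8] limit_buy(price=100, qty=10): fills=none; bids=[#7:2@103 #6:5@102 #8:10@100] asks=[-]

Answer: BIDS (highest first):
  #7: 2@103
  #6: 5@102
  #8: 10@100
ASKS (lowest first):
  (empty)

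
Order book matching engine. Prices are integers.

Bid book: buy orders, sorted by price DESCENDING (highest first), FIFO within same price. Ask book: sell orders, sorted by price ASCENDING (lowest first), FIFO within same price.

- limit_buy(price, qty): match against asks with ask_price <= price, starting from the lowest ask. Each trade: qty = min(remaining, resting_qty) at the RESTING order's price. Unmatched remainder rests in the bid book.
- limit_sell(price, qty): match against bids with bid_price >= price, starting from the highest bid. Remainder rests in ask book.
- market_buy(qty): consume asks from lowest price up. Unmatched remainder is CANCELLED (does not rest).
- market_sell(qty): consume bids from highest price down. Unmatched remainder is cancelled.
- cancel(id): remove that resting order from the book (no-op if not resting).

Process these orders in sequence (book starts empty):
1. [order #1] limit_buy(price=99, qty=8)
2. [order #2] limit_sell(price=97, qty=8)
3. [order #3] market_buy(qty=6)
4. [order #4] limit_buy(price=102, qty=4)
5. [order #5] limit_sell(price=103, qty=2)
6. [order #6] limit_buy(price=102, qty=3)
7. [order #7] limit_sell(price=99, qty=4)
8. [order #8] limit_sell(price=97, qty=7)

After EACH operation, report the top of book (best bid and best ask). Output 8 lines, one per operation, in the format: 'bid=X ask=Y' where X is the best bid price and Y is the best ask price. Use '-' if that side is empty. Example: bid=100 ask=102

After op 1 [order #1] limit_buy(price=99, qty=8): fills=none; bids=[#1:8@99] asks=[-]
After op 2 [order #2] limit_sell(price=97, qty=8): fills=#1x#2:8@99; bids=[-] asks=[-]
After op 3 [order #3] market_buy(qty=6): fills=none; bids=[-] asks=[-]
After op 4 [order #4] limit_buy(price=102, qty=4): fills=none; bids=[#4:4@102] asks=[-]
After op 5 [order #5] limit_sell(price=103, qty=2): fills=none; bids=[#4:4@102] asks=[#5:2@103]
After op 6 [order #6] limit_buy(price=102, qty=3): fills=none; bids=[#4:4@102 #6:3@102] asks=[#5:2@103]
After op 7 [order #7] limit_sell(price=99, qty=4): fills=#4x#7:4@102; bids=[#6:3@102] asks=[#5:2@103]
After op 8 [order #8] limit_sell(price=97, qty=7): fills=#6x#8:3@102; bids=[-] asks=[#8:4@97 #5:2@103]

Answer: bid=99 ask=-
bid=- ask=-
bid=- ask=-
bid=102 ask=-
bid=102 ask=103
bid=102 ask=103
bid=102 ask=103
bid=- ask=97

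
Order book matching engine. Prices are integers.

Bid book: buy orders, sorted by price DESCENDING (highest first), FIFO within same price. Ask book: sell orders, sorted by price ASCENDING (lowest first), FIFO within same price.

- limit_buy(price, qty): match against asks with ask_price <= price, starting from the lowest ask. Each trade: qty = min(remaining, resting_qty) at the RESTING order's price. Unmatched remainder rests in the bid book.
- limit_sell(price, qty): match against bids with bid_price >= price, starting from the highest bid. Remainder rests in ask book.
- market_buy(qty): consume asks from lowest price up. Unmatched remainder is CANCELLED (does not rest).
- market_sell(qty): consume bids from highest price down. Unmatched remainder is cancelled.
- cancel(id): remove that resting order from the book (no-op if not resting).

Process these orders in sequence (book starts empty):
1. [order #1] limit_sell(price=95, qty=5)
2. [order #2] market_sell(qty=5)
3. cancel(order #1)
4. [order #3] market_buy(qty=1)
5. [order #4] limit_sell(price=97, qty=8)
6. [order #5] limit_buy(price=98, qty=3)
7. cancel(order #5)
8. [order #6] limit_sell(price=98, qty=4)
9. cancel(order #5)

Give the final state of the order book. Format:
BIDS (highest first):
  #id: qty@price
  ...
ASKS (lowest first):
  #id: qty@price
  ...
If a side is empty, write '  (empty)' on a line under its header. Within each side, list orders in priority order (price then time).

After op 1 [order #1] limit_sell(price=95, qty=5): fills=none; bids=[-] asks=[#1:5@95]
After op 2 [order #2] market_sell(qty=5): fills=none; bids=[-] asks=[#1:5@95]
After op 3 cancel(order #1): fills=none; bids=[-] asks=[-]
After op 4 [order #3] market_buy(qty=1): fills=none; bids=[-] asks=[-]
After op 5 [order #4] limit_sell(price=97, qty=8): fills=none; bids=[-] asks=[#4:8@97]
After op 6 [order #5] limit_buy(price=98, qty=3): fills=#5x#4:3@97; bids=[-] asks=[#4:5@97]
After op 7 cancel(order #5): fills=none; bids=[-] asks=[#4:5@97]
After op 8 [order #6] limit_sell(price=98, qty=4): fills=none; bids=[-] asks=[#4:5@97 #6:4@98]
After op 9 cancel(order #5): fills=none; bids=[-] asks=[#4:5@97 #6:4@98]

Answer: BIDS (highest first):
  (empty)
ASKS (lowest first):
  #4: 5@97
  #6: 4@98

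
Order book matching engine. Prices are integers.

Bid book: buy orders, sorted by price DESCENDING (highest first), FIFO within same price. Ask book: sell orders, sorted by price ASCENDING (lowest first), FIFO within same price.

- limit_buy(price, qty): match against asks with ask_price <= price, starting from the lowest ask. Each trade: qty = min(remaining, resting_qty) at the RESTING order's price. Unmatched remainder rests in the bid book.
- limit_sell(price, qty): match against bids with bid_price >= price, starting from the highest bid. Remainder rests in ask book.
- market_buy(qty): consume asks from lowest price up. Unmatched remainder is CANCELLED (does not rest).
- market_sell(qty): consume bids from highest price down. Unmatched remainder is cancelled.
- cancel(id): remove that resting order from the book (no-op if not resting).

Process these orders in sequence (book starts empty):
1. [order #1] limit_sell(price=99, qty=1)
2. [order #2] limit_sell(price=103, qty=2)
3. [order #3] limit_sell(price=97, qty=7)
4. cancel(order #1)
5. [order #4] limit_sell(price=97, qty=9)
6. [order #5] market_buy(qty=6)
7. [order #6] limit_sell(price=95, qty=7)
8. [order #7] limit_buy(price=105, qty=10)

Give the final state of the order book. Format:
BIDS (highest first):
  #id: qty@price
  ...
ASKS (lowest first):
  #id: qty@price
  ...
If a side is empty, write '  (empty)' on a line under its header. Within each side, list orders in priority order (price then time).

After op 1 [order #1] limit_sell(price=99, qty=1): fills=none; bids=[-] asks=[#1:1@99]
After op 2 [order #2] limit_sell(price=103, qty=2): fills=none; bids=[-] asks=[#1:1@99 #2:2@103]
After op 3 [order #3] limit_sell(price=97, qty=7): fills=none; bids=[-] asks=[#3:7@97 #1:1@99 #2:2@103]
After op 4 cancel(order #1): fills=none; bids=[-] asks=[#3:7@97 #2:2@103]
After op 5 [order #4] limit_sell(price=97, qty=9): fills=none; bids=[-] asks=[#3:7@97 #4:9@97 #2:2@103]
After op 6 [order #5] market_buy(qty=6): fills=#5x#3:6@97; bids=[-] asks=[#3:1@97 #4:9@97 #2:2@103]
After op 7 [order #6] limit_sell(price=95, qty=7): fills=none; bids=[-] asks=[#6:7@95 #3:1@97 #4:9@97 #2:2@103]
After op 8 [order #7] limit_buy(price=105, qty=10): fills=#7x#6:7@95 #7x#3:1@97 #7x#4:2@97; bids=[-] asks=[#4:7@97 #2:2@103]

Answer: BIDS (highest first):
  (empty)
ASKS (lowest first):
  #4: 7@97
  #2: 2@103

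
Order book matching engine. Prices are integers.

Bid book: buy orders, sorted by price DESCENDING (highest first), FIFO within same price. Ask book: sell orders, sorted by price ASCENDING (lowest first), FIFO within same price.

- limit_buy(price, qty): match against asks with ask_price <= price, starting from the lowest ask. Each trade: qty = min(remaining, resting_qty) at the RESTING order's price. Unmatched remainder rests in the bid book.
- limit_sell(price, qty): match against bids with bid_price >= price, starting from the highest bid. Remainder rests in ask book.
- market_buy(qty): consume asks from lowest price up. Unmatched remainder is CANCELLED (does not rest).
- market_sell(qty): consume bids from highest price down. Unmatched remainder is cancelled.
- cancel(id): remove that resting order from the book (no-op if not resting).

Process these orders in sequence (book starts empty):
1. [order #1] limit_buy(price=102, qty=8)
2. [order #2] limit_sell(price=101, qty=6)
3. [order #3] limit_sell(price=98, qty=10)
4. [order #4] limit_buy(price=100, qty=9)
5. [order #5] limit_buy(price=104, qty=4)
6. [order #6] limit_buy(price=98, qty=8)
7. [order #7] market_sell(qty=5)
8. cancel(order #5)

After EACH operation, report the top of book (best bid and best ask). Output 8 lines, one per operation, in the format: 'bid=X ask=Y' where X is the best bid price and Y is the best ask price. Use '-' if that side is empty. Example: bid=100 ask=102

After op 1 [order #1] limit_buy(price=102, qty=8): fills=none; bids=[#1:8@102] asks=[-]
After op 2 [order #2] limit_sell(price=101, qty=6): fills=#1x#2:6@102; bids=[#1:2@102] asks=[-]
After op 3 [order #3] limit_sell(price=98, qty=10): fills=#1x#3:2@102; bids=[-] asks=[#3:8@98]
After op 4 [order #4] limit_buy(price=100, qty=9): fills=#4x#3:8@98; bids=[#4:1@100] asks=[-]
After op 5 [order #5] limit_buy(price=104, qty=4): fills=none; bids=[#5:4@104 #4:1@100] asks=[-]
After op 6 [order #6] limit_buy(price=98, qty=8): fills=none; bids=[#5:4@104 #4:1@100 #6:8@98] asks=[-]
After op 7 [order #7] market_sell(qty=5): fills=#5x#7:4@104 #4x#7:1@100; bids=[#6:8@98] asks=[-]
After op 8 cancel(order #5): fills=none; bids=[#6:8@98] asks=[-]

Answer: bid=102 ask=-
bid=102 ask=-
bid=- ask=98
bid=100 ask=-
bid=104 ask=-
bid=104 ask=-
bid=98 ask=-
bid=98 ask=-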